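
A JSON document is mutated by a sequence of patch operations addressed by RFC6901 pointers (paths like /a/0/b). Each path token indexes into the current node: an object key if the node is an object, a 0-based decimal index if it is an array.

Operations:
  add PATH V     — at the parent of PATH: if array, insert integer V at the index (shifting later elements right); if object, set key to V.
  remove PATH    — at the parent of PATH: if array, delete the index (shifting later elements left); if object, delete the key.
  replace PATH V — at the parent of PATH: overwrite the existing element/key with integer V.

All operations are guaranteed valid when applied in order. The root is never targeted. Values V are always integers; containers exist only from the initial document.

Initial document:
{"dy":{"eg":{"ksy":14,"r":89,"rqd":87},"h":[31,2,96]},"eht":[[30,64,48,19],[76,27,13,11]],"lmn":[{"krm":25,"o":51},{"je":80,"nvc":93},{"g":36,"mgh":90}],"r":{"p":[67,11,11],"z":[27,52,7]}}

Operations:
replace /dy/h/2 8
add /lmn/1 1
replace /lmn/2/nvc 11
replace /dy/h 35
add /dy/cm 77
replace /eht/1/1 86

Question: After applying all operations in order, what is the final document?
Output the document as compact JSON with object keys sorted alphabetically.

Answer: {"dy":{"cm":77,"eg":{"ksy":14,"r":89,"rqd":87},"h":35},"eht":[[30,64,48,19],[76,86,13,11]],"lmn":[{"krm":25,"o":51},1,{"je":80,"nvc":11},{"g":36,"mgh":90}],"r":{"p":[67,11,11],"z":[27,52,7]}}

Derivation:
After op 1 (replace /dy/h/2 8): {"dy":{"eg":{"ksy":14,"r":89,"rqd":87},"h":[31,2,8]},"eht":[[30,64,48,19],[76,27,13,11]],"lmn":[{"krm":25,"o":51},{"je":80,"nvc":93},{"g":36,"mgh":90}],"r":{"p":[67,11,11],"z":[27,52,7]}}
After op 2 (add /lmn/1 1): {"dy":{"eg":{"ksy":14,"r":89,"rqd":87},"h":[31,2,8]},"eht":[[30,64,48,19],[76,27,13,11]],"lmn":[{"krm":25,"o":51},1,{"je":80,"nvc":93},{"g":36,"mgh":90}],"r":{"p":[67,11,11],"z":[27,52,7]}}
After op 3 (replace /lmn/2/nvc 11): {"dy":{"eg":{"ksy":14,"r":89,"rqd":87},"h":[31,2,8]},"eht":[[30,64,48,19],[76,27,13,11]],"lmn":[{"krm":25,"o":51},1,{"je":80,"nvc":11},{"g":36,"mgh":90}],"r":{"p":[67,11,11],"z":[27,52,7]}}
After op 4 (replace /dy/h 35): {"dy":{"eg":{"ksy":14,"r":89,"rqd":87},"h":35},"eht":[[30,64,48,19],[76,27,13,11]],"lmn":[{"krm":25,"o":51},1,{"je":80,"nvc":11},{"g":36,"mgh":90}],"r":{"p":[67,11,11],"z":[27,52,7]}}
After op 5 (add /dy/cm 77): {"dy":{"cm":77,"eg":{"ksy":14,"r":89,"rqd":87},"h":35},"eht":[[30,64,48,19],[76,27,13,11]],"lmn":[{"krm":25,"o":51},1,{"je":80,"nvc":11},{"g":36,"mgh":90}],"r":{"p":[67,11,11],"z":[27,52,7]}}
After op 6 (replace /eht/1/1 86): {"dy":{"cm":77,"eg":{"ksy":14,"r":89,"rqd":87},"h":35},"eht":[[30,64,48,19],[76,86,13,11]],"lmn":[{"krm":25,"o":51},1,{"je":80,"nvc":11},{"g":36,"mgh":90}],"r":{"p":[67,11,11],"z":[27,52,7]}}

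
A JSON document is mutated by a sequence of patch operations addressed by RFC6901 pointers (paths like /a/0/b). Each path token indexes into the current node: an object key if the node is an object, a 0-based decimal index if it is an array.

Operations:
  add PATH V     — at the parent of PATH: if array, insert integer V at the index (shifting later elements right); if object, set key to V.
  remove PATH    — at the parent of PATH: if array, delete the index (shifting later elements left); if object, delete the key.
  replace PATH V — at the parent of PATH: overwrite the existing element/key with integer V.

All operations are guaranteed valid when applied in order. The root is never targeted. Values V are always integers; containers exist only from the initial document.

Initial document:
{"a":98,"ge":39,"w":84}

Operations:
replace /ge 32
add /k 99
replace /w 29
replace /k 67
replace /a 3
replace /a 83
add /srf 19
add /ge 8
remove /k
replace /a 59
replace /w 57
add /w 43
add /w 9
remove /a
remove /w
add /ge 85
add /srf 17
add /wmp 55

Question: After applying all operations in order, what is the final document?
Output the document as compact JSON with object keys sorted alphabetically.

After op 1 (replace /ge 32): {"a":98,"ge":32,"w":84}
After op 2 (add /k 99): {"a":98,"ge":32,"k":99,"w":84}
After op 3 (replace /w 29): {"a":98,"ge":32,"k":99,"w":29}
After op 4 (replace /k 67): {"a":98,"ge":32,"k":67,"w":29}
After op 5 (replace /a 3): {"a":3,"ge":32,"k":67,"w":29}
After op 6 (replace /a 83): {"a":83,"ge":32,"k":67,"w":29}
After op 7 (add /srf 19): {"a":83,"ge":32,"k":67,"srf":19,"w":29}
After op 8 (add /ge 8): {"a":83,"ge":8,"k":67,"srf":19,"w":29}
After op 9 (remove /k): {"a":83,"ge":8,"srf":19,"w":29}
After op 10 (replace /a 59): {"a":59,"ge":8,"srf":19,"w":29}
After op 11 (replace /w 57): {"a":59,"ge":8,"srf":19,"w":57}
After op 12 (add /w 43): {"a":59,"ge":8,"srf":19,"w":43}
After op 13 (add /w 9): {"a":59,"ge":8,"srf":19,"w":9}
After op 14 (remove /a): {"ge":8,"srf":19,"w":9}
After op 15 (remove /w): {"ge":8,"srf":19}
After op 16 (add /ge 85): {"ge":85,"srf":19}
After op 17 (add /srf 17): {"ge":85,"srf":17}
After op 18 (add /wmp 55): {"ge":85,"srf":17,"wmp":55}

Answer: {"ge":85,"srf":17,"wmp":55}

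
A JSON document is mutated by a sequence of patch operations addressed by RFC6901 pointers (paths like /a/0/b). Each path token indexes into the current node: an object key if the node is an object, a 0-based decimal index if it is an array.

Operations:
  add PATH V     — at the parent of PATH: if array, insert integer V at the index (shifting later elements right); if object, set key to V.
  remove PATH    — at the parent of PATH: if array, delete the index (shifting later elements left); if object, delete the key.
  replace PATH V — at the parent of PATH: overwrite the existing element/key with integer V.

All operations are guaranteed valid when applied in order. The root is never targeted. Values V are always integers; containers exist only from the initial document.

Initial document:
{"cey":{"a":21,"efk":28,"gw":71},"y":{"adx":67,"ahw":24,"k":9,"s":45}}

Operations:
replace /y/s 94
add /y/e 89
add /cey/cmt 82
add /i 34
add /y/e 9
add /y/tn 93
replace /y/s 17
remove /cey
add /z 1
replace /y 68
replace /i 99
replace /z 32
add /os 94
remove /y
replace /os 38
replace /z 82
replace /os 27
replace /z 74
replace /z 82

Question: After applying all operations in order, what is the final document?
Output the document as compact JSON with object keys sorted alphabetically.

After op 1 (replace /y/s 94): {"cey":{"a":21,"efk":28,"gw":71},"y":{"adx":67,"ahw":24,"k":9,"s":94}}
After op 2 (add /y/e 89): {"cey":{"a":21,"efk":28,"gw":71},"y":{"adx":67,"ahw":24,"e":89,"k":9,"s":94}}
After op 3 (add /cey/cmt 82): {"cey":{"a":21,"cmt":82,"efk":28,"gw":71},"y":{"adx":67,"ahw":24,"e":89,"k":9,"s":94}}
After op 4 (add /i 34): {"cey":{"a":21,"cmt":82,"efk":28,"gw":71},"i":34,"y":{"adx":67,"ahw":24,"e":89,"k":9,"s":94}}
After op 5 (add /y/e 9): {"cey":{"a":21,"cmt":82,"efk":28,"gw":71},"i":34,"y":{"adx":67,"ahw":24,"e":9,"k":9,"s":94}}
After op 6 (add /y/tn 93): {"cey":{"a":21,"cmt":82,"efk":28,"gw":71},"i":34,"y":{"adx":67,"ahw":24,"e":9,"k":9,"s":94,"tn":93}}
After op 7 (replace /y/s 17): {"cey":{"a":21,"cmt":82,"efk":28,"gw":71},"i":34,"y":{"adx":67,"ahw":24,"e":9,"k":9,"s":17,"tn":93}}
After op 8 (remove /cey): {"i":34,"y":{"adx":67,"ahw":24,"e":9,"k":9,"s":17,"tn":93}}
After op 9 (add /z 1): {"i":34,"y":{"adx":67,"ahw":24,"e":9,"k":9,"s":17,"tn":93},"z":1}
After op 10 (replace /y 68): {"i":34,"y":68,"z":1}
After op 11 (replace /i 99): {"i":99,"y":68,"z":1}
After op 12 (replace /z 32): {"i":99,"y":68,"z":32}
After op 13 (add /os 94): {"i":99,"os":94,"y":68,"z":32}
After op 14 (remove /y): {"i":99,"os":94,"z":32}
After op 15 (replace /os 38): {"i":99,"os":38,"z":32}
After op 16 (replace /z 82): {"i":99,"os":38,"z":82}
After op 17 (replace /os 27): {"i":99,"os":27,"z":82}
After op 18 (replace /z 74): {"i":99,"os":27,"z":74}
After op 19 (replace /z 82): {"i":99,"os":27,"z":82}

Answer: {"i":99,"os":27,"z":82}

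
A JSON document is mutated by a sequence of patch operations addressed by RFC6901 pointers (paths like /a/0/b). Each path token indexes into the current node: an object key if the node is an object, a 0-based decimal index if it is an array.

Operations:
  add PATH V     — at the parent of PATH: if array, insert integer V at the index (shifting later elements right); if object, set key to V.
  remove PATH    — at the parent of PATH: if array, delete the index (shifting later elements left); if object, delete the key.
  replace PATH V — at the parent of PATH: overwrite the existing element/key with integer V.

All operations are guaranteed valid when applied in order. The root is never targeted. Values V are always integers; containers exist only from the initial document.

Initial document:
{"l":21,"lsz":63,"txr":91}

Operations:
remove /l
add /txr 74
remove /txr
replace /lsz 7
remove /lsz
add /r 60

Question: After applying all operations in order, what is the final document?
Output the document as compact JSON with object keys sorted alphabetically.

After op 1 (remove /l): {"lsz":63,"txr":91}
After op 2 (add /txr 74): {"lsz":63,"txr":74}
After op 3 (remove /txr): {"lsz":63}
After op 4 (replace /lsz 7): {"lsz":7}
After op 5 (remove /lsz): {}
After op 6 (add /r 60): {"r":60}

Answer: {"r":60}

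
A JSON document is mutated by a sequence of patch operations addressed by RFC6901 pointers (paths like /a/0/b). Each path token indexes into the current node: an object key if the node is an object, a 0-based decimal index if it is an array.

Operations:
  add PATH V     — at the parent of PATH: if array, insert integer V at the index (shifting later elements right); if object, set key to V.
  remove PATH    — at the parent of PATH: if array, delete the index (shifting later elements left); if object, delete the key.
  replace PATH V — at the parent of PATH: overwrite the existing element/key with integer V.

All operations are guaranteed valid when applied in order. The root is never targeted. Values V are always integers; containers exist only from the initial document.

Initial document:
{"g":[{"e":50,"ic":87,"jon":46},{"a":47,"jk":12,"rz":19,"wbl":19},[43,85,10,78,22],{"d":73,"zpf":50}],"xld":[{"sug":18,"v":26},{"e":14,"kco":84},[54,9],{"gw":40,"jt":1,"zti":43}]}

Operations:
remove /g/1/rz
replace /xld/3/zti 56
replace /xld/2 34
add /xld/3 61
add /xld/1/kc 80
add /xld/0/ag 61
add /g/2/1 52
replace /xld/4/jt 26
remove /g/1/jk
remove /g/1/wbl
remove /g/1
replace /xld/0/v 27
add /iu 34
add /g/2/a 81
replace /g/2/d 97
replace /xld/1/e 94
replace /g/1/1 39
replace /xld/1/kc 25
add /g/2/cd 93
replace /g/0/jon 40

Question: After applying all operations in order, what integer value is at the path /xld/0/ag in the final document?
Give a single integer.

Answer: 61

Derivation:
After op 1 (remove /g/1/rz): {"g":[{"e":50,"ic":87,"jon":46},{"a":47,"jk":12,"wbl":19},[43,85,10,78,22],{"d":73,"zpf":50}],"xld":[{"sug":18,"v":26},{"e":14,"kco":84},[54,9],{"gw":40,"jt":1,"zti":43}]}
After op 2 (replace /xld/3/zti 56): {"g":[{"e":50,"ic":87,"jon":46},{"a":47,"jk":12,"wbl":19},[43,85,10,78,22],{"d":73,"zpf":50}],"xld":[{"sug":18,"v":26},{"e":14,"kco":84},[54,9],{"gw":40,"jt":1,"zti":56}]}
After op 3 (replace /xld/2 34): {"g":[{"e":50,"ic":87,"jon":46},{"a":47,"jk":12,"wbl":19},[43,85,10,78,22],{"d":73,"zpf":50}],"xld":[{"sug":18,"v":26},{"e":14,"kco":84},34,{"gw":40,"jt":1,"zti":56}]}
After op 4 (add /xld/3 61): {"g":[{"e":50,"ic":87,"jon":46},{"a":47,"jk":12,"wbl":19},[43,85,10,78,22],{"d":73,"zpf":50}],"xld":[{"sug":18,"v":26},{"e":14,"kco":84},34,61,{"gw":40,"jt":1,"zti":56}]}
After op 5 (add /xld/1/kc 80): {"g":[{"e":50,"ic":87,"jon":46},{"a":47,"jk":12,"wbl":19},[43,85,10,78,22],{"d":73,"zpf":50}],"xld":[{"sug":18,"v":26},{"e":14,"kc":80,"kco":84},34,61,{"gw":40,"jt":1,"zti":56}]}
After op 6 (add /xld/0/ag 61): {"g":[{"e":50,"ic":87,"jon":46},{"a":47,"jk":12,"wbl":19},[43,85,10,78,22],{"d":73,"zpf":50}],"xld":[{"ag":61,"sug":18,"v":26},{"e":14,"kc":80,"kco":84},34,61,{"gw":40,"jt":1,"zti":56}]}
After op 7 (add /g/2/1 52): {"g":[{"e":50,"ic":87,"jon":46},{"a":47,"jk":12,"wbl":19},[43,52,85,10,78,22],{"d":73,"zpf":50}],"xld":[{"ag":61,"sug":18,"v":26},{"e":14,"kc":80,"kco":84},34,61,{"gw":40,"jt":1,"zti":56}]}
After op 8 (replace /xld/4/jt 26): {"g":[{"e":50,"ic":87,"jon":46},{"a":47,"jk":12,"wbl":19},[43,52,85,10,78,22],{"d":73,"zpf":50}],"xld":[{"ag":61,"sug":18,"v":26},{"e":14,"kc":80,"kco":84},34,61,{"gw":40,"jt":26,"zti":56}]}
After op 9 (remove /g/1/jk): {"g":[{"e":50,"ic":87,"jon":46},{"a":47,"wbl":19},[43,52,85,10,78,22],{"d":73,"zpf":50}],"xld":[{"ag":61,"sug":18,"v":26},{"e":14,"kc":80,"kco":84},34,61,{"gw":40,"jt":26,"zti":56}]}
After op 10 (remove /g/1/wbl): {"g":[{"e":50,"ic":87,"jon":46},{"a":47},[43,52,85,10,78,22],{"d":73,"zpf":50}],"xld":[{"ag":61,"sug":18,"v":26},{"e":14,"kc":80,"kco":84},34,61,{"gw":40,"jt":26,"zti":56}]}
After op 11 (remove /g/1): {"g":[{"e":50,"ic":87,"jon":46},[43,52,85,10,78,22],{"d":73,"zpf":50}],"xld":[{"ag":61,"sug":18,"v":26},{"e":14,"kc":80,"kco":84},34,61,{"gw":40,"jt":26,"zti":56}]}
After op 12 (replace /xld/0/v 27): {"g":[{"e":50,"ic":87,"jon":46},[43,52,85,10,78,22],{"d":73,"zpf":50}],"xld":[{"ag":61,"sug":18,"v":27},{"e":14,"kc":80,"kco":84},34,61,{"gw":40,"jt":26,"zti":56}]}
After op 13 (add /iu 34): {"g":[{"e":50,"ic":87,"jon":46},[43,52,85,10,78,22],{"d":73,"zpf":50}],"iu":34,"xld":[{"ag":61,"sug":18,"v":27},{"e":14,"kc":80,"kco":84},34,61,{"gw":40,"jt":26,"zti":56}]}
After op 14 (add /g/2/a 81): {"g":[{"e":50,"ic":87,"jon":46},[43,52,85,10,78,22],{"a":81,"d":73,"zpf":50}],"iu":34,"xld":[{"ag":61,"sug":18,"v":27},{"e":14,"kc":80,"kco":84},34,61,{"gw":40,"jt":26,"zti":56}]}
After op 15 (replace /g/2/d 97): {"g":[{"e":50,"ic":87,"jon":46},[43,52,85,10,78,22],{"a":81,"d":97,"zpf":50}],"iu":34,"xld":[{"ag":61,"sug":18,"v":27},{"e":14,"kc":80,"kco":84},34,61,{"gw":40,"jt":26,"zti":56}]}
After op 16 (replace /xld/1/e 94): {"g":[{"e":50,"ic":87,"jon":46},[43,52,85,10,78,22],{"a":81,"d":97,"zpf":50}],"iu":34,"xld":[{"ag":61,"sug":18,"v":27},{"e":94,"kc":80,"kco":84},34,61,{"gw":40,"jt":26,"zti":56}]}
After op 17 (replace /g/1/1 39): {"g":[{"e":50,"ic":87,"jon":46},[43,39,85,10,78,22],{"a":81,"d":97,"zpf":50}],"iu":34,"xld":[{"ag":61,"sug":18,"v":27},{"e":94,"kc":80,"kco":84},34,61,{"gw":40,"jt":26,"zti":56}]}
After op 18 (replace /xld/1/kc 25): {"g":[{"e":50,"ic":87,"jon":46},[43,39,85,10,78,22],{"a":81,"d":97,"zpf":50}],"iu":34,"xld":[{"ag":61,"sug":18,"v":27},{"e":94,"kc":25,"kco":84},34,61,{"gw":40,"jt":26,"zti":56}]}
After op 19 (add /g/2/cd 93): {"g":[{"e":50,"ic":87,"jon":46},[43,39,85,10,78,22],{"a":81,"cd":93,"d":97,"zpf":50}],"iu":34,"xld":[{"ag":61,"sug":18,"v":27},{"e":94,"kc":25,"kco":84},34,61,{"gw":40,"jt":26,"zti":56}]}
After op 20 (replace /g/0/jon 40): {"g":[{"e":50,"ic":87,"jon":40},[43,39,85,10,78,22],{"a":81,"cd":93,"d":97,"zpf":50}],"iu":34,"xld":[{"ag":61,"sug":18,"v":27},{"e":94,"kc":25,"kco":84},34,61,{"gw":40,"jt":26,"zti":56}]}
Value at /xld/0/ag: 61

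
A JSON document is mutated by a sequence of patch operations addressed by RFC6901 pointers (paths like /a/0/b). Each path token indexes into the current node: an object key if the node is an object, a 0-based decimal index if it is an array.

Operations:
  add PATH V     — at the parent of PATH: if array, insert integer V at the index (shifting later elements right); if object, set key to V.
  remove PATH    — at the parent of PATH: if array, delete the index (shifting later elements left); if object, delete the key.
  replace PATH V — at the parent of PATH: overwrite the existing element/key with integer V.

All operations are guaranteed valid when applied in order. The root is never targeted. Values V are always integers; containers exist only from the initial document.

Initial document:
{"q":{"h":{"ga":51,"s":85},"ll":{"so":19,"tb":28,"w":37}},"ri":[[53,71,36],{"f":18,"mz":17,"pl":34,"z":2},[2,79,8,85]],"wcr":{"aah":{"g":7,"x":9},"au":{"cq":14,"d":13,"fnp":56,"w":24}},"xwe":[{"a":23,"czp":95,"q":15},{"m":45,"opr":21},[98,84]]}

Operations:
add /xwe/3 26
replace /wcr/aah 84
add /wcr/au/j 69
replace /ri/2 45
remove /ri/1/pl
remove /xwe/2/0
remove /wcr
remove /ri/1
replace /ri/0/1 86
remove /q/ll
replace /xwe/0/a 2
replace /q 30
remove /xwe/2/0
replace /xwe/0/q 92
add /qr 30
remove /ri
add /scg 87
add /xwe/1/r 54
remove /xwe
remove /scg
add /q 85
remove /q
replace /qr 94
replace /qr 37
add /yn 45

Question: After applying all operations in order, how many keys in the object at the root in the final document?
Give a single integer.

Answer: 2

Derivation:
After op 1 (add /xwe/3 26): {"q":{"h":{"ga":51,"s":85},"ll":{"so":19,"tb":28,"w":37}},"ri":[[53,71,36],{"f":18,"mz":17,"pl":34,"z":2},[2,79,8,85]],"wcr":{"aah":{"g":7,"x":9},"au":{"cq":14,"d":13,"fnp":56,"w":24}},"xwe":[{"a":23,"czp":95,"q":15},{"m":45,"opr":21},[98,84],26]}
After op 2 (replace /wcr/aah 84): {"q":{"h":{"ga":51,"s":85},"ll":{"so":19,"tb":28,"w":37}},"ri":[[53,71,36],{"f":18,"mz":17,"pl":34,"z":2},[2,79,8,85]],"wcr":{"aah":84,"au":{"cq":14,"d":13,"fnp":56,"w":24}},"xwe":[{"a":23,"czp":95,"q":15},{"m":45,"opr":21},[98,84],26]}
After op 3 (add /wcr/au/j 69): {"q":{"h":{"ga":51,"s":85},"ll":{"so":19,"tb":28,"w":37}},"ri":[[53,71,36],{"f":18,"mz":17,"pl":34,"z":2},[2,79,8,85]],"wcr":{"aah":84,"au":{"cq":14,"d":13,"fnp":56,"j":69,"w":24}},"xwe":[{"a":23,"czp":95,"q":15},{"m":45,"opr":21},[98,84],26]}
After op 4 (replace /ri/2 45): {"q":{"h":{"ga":51,"s":85},"ll":{"so":19,"tb":28,"w":37}},"ri":[[53,71,36],{"f":18,"mz":17,"pl":34,"z":2},45],"wcr":{"aah":84,"au":{"cq":14,"d":13,"fnp":56,"j":69,"w":24}},"xwe":[{"a":23,"czp":95,"q":15},{"m":45,"opr":21},[98,84],26]}
After op 5 (remove /ri/1/pl): {"q":{"h":{"ga":51,"s":85},"ll":{"so":19,"tb":28,"w":37}},"ri":[[53,71,36],{"f":18,"mz":17,"z":2},45],"wcr":{"aah":84,"au":{"cq":14,"d":13,"fnp":56,"j":69,"w":24}},"xwe":[{"a":23,"czp":95,"q":15},{"m":45,"opr":21},[98,84],26]}
After op 6 (remove /xwe/2/0): {"q":{"h":{"ga":51,"s":85},"ll":{"so":19,"tb":28,"w":37}},"ri":[[53,71,36],{"f":18,"mz":17,"z":2},45],"wcr":{"aah":84,"au":{"cq":14,"d":13,"fnp":56,"j":69,"w":24}},"xwe":[{"a":23,"czp":95,"q":15},{"m":45,"opr":21},[84],26]}
After op 7 (remove /wcr): {"q":{"h":{"ga":51,"s":85},"ll":{"so":19,"tb":28,"w":37}},"ri":[[53,71,36],{"f":18,"mz":17,"z":2},45],"xwe":[{"a":23,"czp":95,"q":15},{"m":45,"opr":21},[84],26]}
After op 8 (remove /ri/1): {"q":{"h":{"ga":51,"s":85},"ll":{"so":19,"tb":28,"w":37}},"ri":[[53,71,36],45],"xwe":[{"a":23,"czp":95,"q":15},{"m":45,"opr":21},[84],26]}
After op 9 (replace /ri/0/1 86): {"q":{"h":{"ga":51,"s":85},"ll":{"so":19,"tb":28,"w":37}},"ri":[[53,86,36],45],"xwe":[{"a":23,"czp":95,"q":15},{"m":45,"opr":21},[84],26]}
After op 10 (remove /q/ll): {"q":{"h":{"ga":51,"s":85}},"ri":[[53,86,36],45],"xwe":[{"a":23,"czp":95,"q":15},{"m":45,"opr":21},[84],26]}
After op 11 (replace /xwe/0/a 2): {"q":{"h":{"ga":51,"s":85}},"ri":[[53,86,36],45],"xwe":[{"a":2,"czp":95,"q":15},{"m":45,"opr":21},[84],26]}
After op 12 (replace /q 30): {"q":30,"ri":[[53,86,36],45],"xwe":[{"a":2,"czp":95,"q":15},{"m":45,"opr":21},[84],26]}
After op 13 (remove /xwe/2/0): {"q":30,"ri":[[53,86,36],45],"xwe":[{"a":2,"czp":95,"q":15},{"m":45,"opr":21},[],26]}
After op 14 (replace /xwe/0/q 92): {"q":30,"ri":[[53,86,36],45],"xwe":[{"a":2,"czp":95,"q":92},{"m":45,"opr":21},[],26]}
After op 15 (add /qr 30): {"q":30,"qr":30,"ri":[[53,86,36],45],"xwe":[{"a":2,"czp":95,"q":92},{"m":45,"opr":21},[],26]}
After op 16 (remove /ri): {"q":30,"qr":30,"xwe":[{"a":2,"czp":95,"q":92},{"m":45,"opr":21},[],26]}
After op 17 (add /scg 87): {"q":30,"qr":30,"scg":87,"xwe":[{"a":2,"czp":95,"q":92},{"m":45,"opr":21},[],26]}
After op 18 (add /xwe/1/r 54): {"q":30,"qr":30,"scg":87,"xwe":[{"a":2,"czp":95,"q":92},{"m":45,"opr":21,"r":54},[],26]}
After op 19 (remove /xwe): {"q":30,"qr":30,"scg":87}
After op 20 (remove /scg): {"q":30,"qr":30}
After op 21 (add /q 85): {"q":85,"qr":30}
After op 22 (remove /q): {"qr":30}
After op 23 (replace /qr 94): {"qr":94}
After op 24 (replace /qr 37): {"qr":37}
After op 25 (add /yn 45): {"qr":37,"yn":45}
Size at the root: 2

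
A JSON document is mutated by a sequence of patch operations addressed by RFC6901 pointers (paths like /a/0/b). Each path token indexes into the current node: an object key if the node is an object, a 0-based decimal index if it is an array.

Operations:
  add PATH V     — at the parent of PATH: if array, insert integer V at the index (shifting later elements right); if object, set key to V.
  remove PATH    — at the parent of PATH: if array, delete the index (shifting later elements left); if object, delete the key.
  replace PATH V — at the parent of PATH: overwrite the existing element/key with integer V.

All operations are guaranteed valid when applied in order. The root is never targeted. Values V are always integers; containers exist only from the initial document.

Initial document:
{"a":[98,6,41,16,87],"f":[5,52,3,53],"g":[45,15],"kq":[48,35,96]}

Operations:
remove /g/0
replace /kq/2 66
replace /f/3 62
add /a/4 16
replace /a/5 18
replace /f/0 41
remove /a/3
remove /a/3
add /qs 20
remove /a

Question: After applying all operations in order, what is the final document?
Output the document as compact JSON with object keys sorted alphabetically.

After op 1 (remove /g/0): {"a":[98,6,41,16,87],"f":[5,52,3,53],"g":[15],"kq":[48,35,96]}
After op 2 (replace /kq/2 66): {"a":[98,6,41,16,87],"f":[5,52,3,53],"g":[15],"kq":[48,35,66]}
After op 3 (replace /f/3 62): {"a":[98,6,41,16,87],"f":[5,52,3,62],"g":[15],"kq":[48,35,66]}
After op 4 (add /a/4 16): {"a":[98,6,41,16,16,87],"f":[5,52,3,62],"g":[15],"kq":[48,35,66]}
After op 5 (replace /a/5 18): {"a":[98,6,41,16,16,18],"f":[5,52,3,62],"g":[15],"kq":[48,35,66]}
After op 6 (replace /f/0 41): {"a":[98,6,41,16,16,18],"f":[41,52,3,62],"g":[15],"kq":[48,35,66]}
After op 7 (remove /a/3): {"a":[98,6,41,16,18],"f":[41,52,3,62],"g":[15],"kq":[48,35,66]}
After op 8 (remove /a/3): {"a":[98,6,41,18],"f":[41,52,3,62],"g":[15],"kq":[48,35,66]}
After op 9 (add /qs 20): {"a":[98,6,41,18],"f":[41,52,3,62],"g":[15],"kq":[48,35,66],"qs":20}
After op 10 (remove /a): {"f":[41,52,3,62],"g":[15],"kq":[48,35,66],"qs":20}

Answer: {"f":[41,52,3,62],"g":[15],"kq":[48,35,66],"qs":20}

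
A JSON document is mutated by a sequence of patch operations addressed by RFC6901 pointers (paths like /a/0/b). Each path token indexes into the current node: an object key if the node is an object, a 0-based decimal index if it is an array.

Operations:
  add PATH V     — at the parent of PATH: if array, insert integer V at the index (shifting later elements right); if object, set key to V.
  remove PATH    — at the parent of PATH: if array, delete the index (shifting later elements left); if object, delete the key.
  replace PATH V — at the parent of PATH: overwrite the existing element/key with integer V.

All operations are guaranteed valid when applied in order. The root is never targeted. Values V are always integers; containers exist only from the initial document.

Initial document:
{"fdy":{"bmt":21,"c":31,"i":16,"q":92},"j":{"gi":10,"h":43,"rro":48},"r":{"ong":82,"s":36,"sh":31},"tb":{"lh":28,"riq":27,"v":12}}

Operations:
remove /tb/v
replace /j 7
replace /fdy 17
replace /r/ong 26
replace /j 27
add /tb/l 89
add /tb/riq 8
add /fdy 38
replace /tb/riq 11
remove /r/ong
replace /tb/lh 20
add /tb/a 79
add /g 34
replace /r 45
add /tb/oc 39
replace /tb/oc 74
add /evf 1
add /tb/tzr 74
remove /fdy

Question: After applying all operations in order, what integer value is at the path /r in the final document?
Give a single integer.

After op 1 (remove /tb/v): {"fdy":{"bmt":21,"c":31,"i":16,"q":92},"j":{"gi":10,"h":43,"rro":48},"r":{"ong":82,"s":36,"sh":31},"tb":{"lh":28,"riq":27}}
After op 2 (replace /j 7): {"fdy":{"bmt":21,"c":31,"i":16,"q":92},"j":7,"r":{"ong":82,"s":36,"sh":31},"tb":{"lh":28,"riq":27}}
After op 3 (replace /fdy 17): {"fdy":17,"j":7,"r":{"ong":82,"s":36,"sh":31},"tb":{"lh":28,"riq":27}}
After op 4 (replace /r/ong 26): {"fdy":17,"j":7,"r":{"ong":26,"s":36,"sh":31},"tb":{"lh":28,"riq":27}}
After op 5 (replace /j 27): {"fdy":17,"j":27,"r":{"ong":26,"s":36,"sh":31},"tb":{"lh":28,"riq":27}}
After op 6 (add /tb/l 89): {"fdy":17,"j":27,"r":{"ong":26,"s":36,"sh":31},"tb":{"l":89,"lh":28,"riq":27}}
After op 7 (add /tb/riq 8): {"fdy":17,"j":27,"r":{"ong":26,"s":36,"sh":31},"tb":{"l":89,"lh":28,"riq":8}}
After op 8 (add /fdy 38): {"fdy":38,"j":27,"r":{"ong":26,"s":36,"sh":31},"tb":{"l":89,"lh":28,"riq":8}}
After op 9 (replace /tb/riq 11): {"fdy":38,"j":27,"r":{"ong":26,"s":36,"sh":31},"tb":{"l":89,"lh":28,"riq":11}}
After op 10 (remove /r/ong): {"fdy":38,"j":27,"r":{"s":36,"sh":31},"tb":{"l":89,"lh":28,"riq":11}}
After op 11 (replace /tb/lh 20): {"fdy":38,"j":27,"r":{"s":36,"sh":31},"tb":{"l":89,"lh":20,"riq":11}}
After op 12 (add /tb/a 79): {"fdy":38,"j":27,"r":{"s":36,"sh":31},"tb":{"a":79,"l":89,"lh":20,"riq":11}}
After op 13 (add /g 34): {"fdy":38,"g":34,"j":27,"r":{"s":36,"sh":31},"tb":{"a":79,"l":89,"lh":20,"riq":11}}
After op 14 (replace /r 45): {"fdy":38,"g":34,"j":27,"r":45,"tb":{"a":79,"l":89,"lh":20,"riq":11}}
After op 15 (add /tb/oc 39): {"fdy":38,"g":34,"j":27,"r":45,"tb":{"a":79,"l":89,"lh":20,"oc":39,"riq":11}}
After op 16 (replace /tb/oc 74): {"fdy":38,"g":34,"j":27,"r":45,"tb":{"a":79,"l":89,"lh":20,"oc":74,"riq":11}}
After op 17 (add /evf 1): {"evf":1,"fdy":38,"g":34,"j":27,"r":45,"tb":{"a":79,"l":89,"lh":20,"oc":74,"riq":11}}
After op 18 (add /tb/tzr 74): {"evf":1,"fdy":38,"g":34,"j":27,"r":45,"tb":{"a":79,"l":89,"lh":20,"oc":74,"riq":11,"tzr":74}}
After op 19 (remove /fdy): {"evf":1,"g":34,"j":27,"r":45,"tb":{"a":79,"l":89,"lh":20,"oc":74,"riq":11,"tzr":74}}
Value at /r: 45

Answer: 45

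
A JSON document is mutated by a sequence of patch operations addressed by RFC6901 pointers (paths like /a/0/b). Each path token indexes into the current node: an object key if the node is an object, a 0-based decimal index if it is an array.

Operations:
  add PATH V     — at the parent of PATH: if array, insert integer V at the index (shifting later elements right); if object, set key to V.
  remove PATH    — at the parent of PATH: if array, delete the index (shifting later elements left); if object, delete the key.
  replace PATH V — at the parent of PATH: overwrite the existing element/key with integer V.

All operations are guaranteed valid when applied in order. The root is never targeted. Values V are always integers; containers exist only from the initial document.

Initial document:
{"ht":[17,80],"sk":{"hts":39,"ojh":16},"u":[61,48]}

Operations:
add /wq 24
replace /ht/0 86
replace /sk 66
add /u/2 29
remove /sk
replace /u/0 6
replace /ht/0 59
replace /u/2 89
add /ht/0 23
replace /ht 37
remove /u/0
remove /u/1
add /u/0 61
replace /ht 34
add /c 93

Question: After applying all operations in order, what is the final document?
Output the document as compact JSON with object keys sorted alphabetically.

After op 1 (add /wq 24): {"ht":[17,80],"sk":{"hts":39,"ojh":16},"u":[61,48],"wq":24}
After op 2 (replace /ht/0 86): {"ht":[86,80],"sk":{"hts":39,"ojh":16},"u":[61,48],"wq":24}
After op 3 (replace /sk 66): {"ht":[86,80],"sk":66,"u":[61,48],"wq":24}
After op 4 (add /u/2 29): {"ht":[86,80],"sk":66,"u":[61,48,29],"wq":24}
After op 5 (remove /sk): {"ht":[86,80],"u":[61,48,29],"wq":24}
After op 6 (replace /u/0 6): {"ht":[86,80],"u":[6,48,29],"wq":24}
After op 7 (replace /ht/0 59): {"ht":[59,80],"u":[6,48,29],"wq":24}
After op 8 (replace /u/2 89): {"ht":[59,80],"u":[6,48,89],"wq":24}
After op 9 (add /ht/0 23): {"ht":[23,59,80],"u":[6,48,89],"wq":24}
After op 10 (replace /ht 37): {"ht":37,"u":[6,48,89],"wq":24}
After op 11 (remove /u/0): {"ht":37,"u":[48,89],"wq":24}
After op 12 (remove /u/1): {"ht":37,"u":[48],"wq":24}
After op 13 (add /u/0 61): {"ht":37,"u":[61,48],"wq":24}
After op 14 (replace /ht 34): {"ht":34,"u":[61,48],"wq":24}
After op 15 (add /c 93): {"c":93,"ht":34,"u":[61,48],"wq":24}

Answer: {"c":93,"ht":34,"u":[61,48],"wq":24}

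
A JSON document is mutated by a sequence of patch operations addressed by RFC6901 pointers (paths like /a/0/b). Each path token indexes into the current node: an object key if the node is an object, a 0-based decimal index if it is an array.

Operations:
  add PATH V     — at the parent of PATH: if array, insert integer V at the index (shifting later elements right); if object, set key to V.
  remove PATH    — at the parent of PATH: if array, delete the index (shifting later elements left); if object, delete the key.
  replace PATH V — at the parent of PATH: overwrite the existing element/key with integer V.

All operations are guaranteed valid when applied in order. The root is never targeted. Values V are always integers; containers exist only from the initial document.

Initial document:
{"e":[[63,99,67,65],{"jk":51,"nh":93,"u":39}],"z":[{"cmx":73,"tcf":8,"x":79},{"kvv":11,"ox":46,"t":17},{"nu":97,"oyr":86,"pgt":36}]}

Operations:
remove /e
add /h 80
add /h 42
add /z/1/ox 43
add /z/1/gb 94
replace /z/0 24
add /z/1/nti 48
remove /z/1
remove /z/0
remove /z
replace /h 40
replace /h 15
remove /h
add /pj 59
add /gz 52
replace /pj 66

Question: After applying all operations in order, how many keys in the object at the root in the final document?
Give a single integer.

Answer: 2

Derivation:
After op 1 (remove /e): {"z":[{"cmx":73,"tcf":8,"x":79},{"kvv":11,"ox":46,"t":17},{"nu":97,"oyr":86,"pgt":36}]}
After op 2 (add /h 80): {"h":80,"z":[{"cmx":73,"tcf":8,"x":79},{"kvv":11,"ox":46,"t":17},{"nu":97,"oyr":86,"pgt":36}]}
After op 3 (add /h 42): {"h":42,"z":[{"cmx":73,"tcf":8,"x":79},{"kvv":11,"ox":46,"t":17},{"nu":97,"oyr":86,"pgt":36}]}
After op 4 (add /z/1/ox 43): {"h":42,"z":[{"cmx":73,"tcf":8,"x":79},{"kvv":11,"ox":43,"t":17},{"nu":97,"oyr":86,"pgt":36}]}
After op 5 (add /z/1/gb 94): {"h":42,"z":[{"cmx":73,"tcf":8,"x":79},{"gb":94,"kvv":11,"ox":43,"t":17},{"nu":97,"oyr":86,"pgt":36}]}
After op 6 (replace /z/0 24): {"h":42,"z":[24,{"gb":94,"kvv":11,"ox":43,"t":17},{"nu":97,"oyr":86,"pgt":36}]}
After op 7 (add /z/1/nti 48): {"h":42,"z":[24,{"gb":94,"kvv":11,"nti":48,"ox":43,"t":17},{"nu":97,"oyr":86,"pgt":36}]}
After op 8 (remove /z/1): {"h":42,"z":[24,{"nu":97,"oyr":86,"pgt":36}]}
After op 9 (remove /z/0): {"h":42,"z":[{"nu":97,"oyr":86,"pgt":36}]}
After op 10 (remove /z): {"h":42}
After op 11 (replace /h 40): {"h":40}
After op 12 (replace /h 15): {"h":15}
After op 13 (remove /h): {}
After op 14 (add /pj 59): {"pj":59}
After op 15 (add /gz 52): {"gz":52,"pj":59}
After op 16 (replace /pj 66): {"gz":52,"pj":66}
Size at the root: 2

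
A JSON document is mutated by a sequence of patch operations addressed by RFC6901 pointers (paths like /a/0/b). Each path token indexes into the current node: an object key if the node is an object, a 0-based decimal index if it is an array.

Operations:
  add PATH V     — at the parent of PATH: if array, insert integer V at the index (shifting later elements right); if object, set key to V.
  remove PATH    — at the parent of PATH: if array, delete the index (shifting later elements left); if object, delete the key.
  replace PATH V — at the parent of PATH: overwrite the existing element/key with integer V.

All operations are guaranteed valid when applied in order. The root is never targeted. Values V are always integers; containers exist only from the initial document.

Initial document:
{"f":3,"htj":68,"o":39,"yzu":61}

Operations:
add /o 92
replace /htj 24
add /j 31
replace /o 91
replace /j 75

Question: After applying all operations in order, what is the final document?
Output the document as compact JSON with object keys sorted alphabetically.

After op 1 (add /o 92): {"f":3,"htj":68,"o":92,"yzu":61}
After op 2 (replace /htj 24): {"f":3,"htj":24,"o":92,"yzu":61}
After op 3 (add /j 31): {"f":3,"htj":24,"j":31,"o":92,"yzu":61}
After op 4 (replace /o 91): {"f":3,"htj":24,"j":31,"o":91,"yzu":61}
After op 5 (replace /j 75): {"f":3,"htj":24,"j":75,"o":91,"yzu":61}

Answer: {"f":3,"htj":24,"j":75,"o":91,"yzu":61}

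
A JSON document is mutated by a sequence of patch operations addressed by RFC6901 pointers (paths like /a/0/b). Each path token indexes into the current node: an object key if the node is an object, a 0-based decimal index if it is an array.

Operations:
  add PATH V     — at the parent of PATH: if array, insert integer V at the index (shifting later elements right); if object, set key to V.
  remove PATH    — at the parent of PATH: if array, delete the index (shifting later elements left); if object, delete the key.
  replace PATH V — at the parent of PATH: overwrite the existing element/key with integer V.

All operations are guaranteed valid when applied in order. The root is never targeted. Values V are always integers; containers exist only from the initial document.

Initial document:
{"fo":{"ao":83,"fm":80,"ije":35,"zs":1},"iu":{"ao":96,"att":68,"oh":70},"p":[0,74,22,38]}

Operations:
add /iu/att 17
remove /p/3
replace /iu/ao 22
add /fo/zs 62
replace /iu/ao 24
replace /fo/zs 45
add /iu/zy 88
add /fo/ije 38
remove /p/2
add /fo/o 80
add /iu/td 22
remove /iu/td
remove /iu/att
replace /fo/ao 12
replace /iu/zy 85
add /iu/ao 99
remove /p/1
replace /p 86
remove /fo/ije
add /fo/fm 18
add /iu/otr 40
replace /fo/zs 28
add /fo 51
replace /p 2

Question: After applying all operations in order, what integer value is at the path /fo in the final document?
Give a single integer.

After op 1 (add /iu/att 17): {"fo":{"ao":83,"fm":80,"ije":35,"zs":1},"iu":{"ao":96,"att":17,"oh":70},"p":[0,74,22,38]}
After op 2 (remove /p/3): {"fo":{"ao":83,"fm":80,"ije":35,"zs":1},"iu":{"ao":96,"att":17,"oh":70},"p":[0,74,22]}
After op 3 (replace /iu/ao 22): {"fo":{"ao":83,"fm":80,"ije":35,"zs":1},"iu":{"ao":22,"att":17,"oh":70},"p":[0,74,22]}
After op 4 (add /fo/zs 62): {"fo":{"ao":83,"fm":80,"ije":35,"zs":62},"iu":{"ao":22,"att":17,"oh":70},"p":[0,74,22]}
After op 5 (replace /iu/ao 24): {"fo":{"ao":83,"fm":80,"ije":35,"zs":62},"iu":{"ao":24,"att":17,"oh":70},"p":[0,74,22]}
After op 6 (replace /fo/zs 45): {"fo":{"ao":83,"fm":80,"ije":35,"zs":45},"iu":{"ao":24,"att":17,"oh":70},"p":[0,74,22]}
After op 7 (add /iu/zy 88): {"fo":{"ao":83,"fm":80,"ije":35,"zs":45},"iu":{"ao":24,"att":17,"oh":70,"zy":88},"p":[0,74,22]}
After op 8 (add /fo/ije 38): {"fo":{"ao":83,"fm":80,"ije":38,"zs":45},"iu":{"ao":24,"att":17,"oh":70,"zy":88},"p":[0,74,22]}
After op 9 (remove /p/2): {"fo":{"ao":83,"fm":80,"ije":38,"zs":45},"iu":{"ao":24,"att":17,"oh":70,"zy":88},"p":[0,74]}
After op 10 (add /fo/o 80): {"fo":{"ao":83,"fm":80,"ije":38,"o":80,"zs":45},"iu":{"ao":24,"att":17,"oh":70,"zy":88},"p":[0,74]}
After op 11 (add /iu/td 22): {"fo":{"ao":83,"fm":80,"ije":38,"o":80,"zs":45},"iu":{"ao":24,"att":17,"oh":70,"td":22,"zy":88},"p":[0,74]}
After op 12 (remove /iu/td): {"fo":{"ao":83,"fm":80,"ije":38,"o":80,"zs":45},"iu":{"ao":24,"att":17,"oh":70,"zy":88},"p":[0,74]}
After op 13 (remove /iu/att): {"fo":{"ao":83,"fm":80,"ije":38,"o":80,"zs":45},"iu":{"ao":24,"oh":70,"zy":88},"p":[0,74]}
After op 14 (replace /fo/ao 12): {"fo":{"ao":12,"fm":80,"ije":38,"o":80,"zs":45},"iu":{"ao":24,"oh":70,"zy":88},"p":[0,74]}
After op 15 (replace /iu/zy 85): {"fo":{"ao":12,"fm":80,"ije":38,"o":80,"zs":45},"iu":{"ao":24,"oh":70,"zy":85},"p":[0,74]}
After op 16 (add /iu/ao 99): {"fo":{"ao":12,"fm":80,"ije":38,"o":80,"zs":45},"iu":{"ao":99,"oh":70,"zy":85},"p":[0,74]}
After op 17 (remove /p/1): {"fo":{"ao":12,"fm":80,"ije":38,"o":80,"zs":45},"iu":{"ao":99,"oh":70,"zy":85},"p":[0]}
After op 18 (replace /p 86): {"fo":{"ao":12,"fm":80,"ije":38,"o":80,"zs":45},"iu":{"ao":99,"oh":70,"zy":85},"p":86}
After op 19 (remove /fo/ije): {"fo":{"ao":12,"fm":80,"o":80,"zs":45},"iu":{"ao":99,"oh":70,"zy":85},"p":86}
After op 20 (add /fo/fm 18): {"fo":{"ao":12,"fm":18,"o":80,"zs":45},"iu":{"ao":99,"oh":70,"zy":85},"p":86}
After op 21 (add /iu/otr 40): {"fo":{"ao":12,"fm":18,"o":80,"zs":45},"iu":{"ao":99,"oh":70,"otr":40,"zy":85},"p":86}
After op 22 (replace /fo/zs 28): {"fo":{"ao":12,"fm":18,"o":80,"zs":28},"iu":{"ao":99,"oh":70,"otr":40,"zy":85},"p":86}
After op 23 (add /fo 51): {"fo":51,"iu":{"ao":99,"oh":70,"otr":40,"zy":85},"p":86}
After op 24 (replace /p 2): {"fo":51,"iu":{"ao":99,"oh":70,"otr":40,"zy":85},"p":2}
Value at /fo: 51

Answer: 51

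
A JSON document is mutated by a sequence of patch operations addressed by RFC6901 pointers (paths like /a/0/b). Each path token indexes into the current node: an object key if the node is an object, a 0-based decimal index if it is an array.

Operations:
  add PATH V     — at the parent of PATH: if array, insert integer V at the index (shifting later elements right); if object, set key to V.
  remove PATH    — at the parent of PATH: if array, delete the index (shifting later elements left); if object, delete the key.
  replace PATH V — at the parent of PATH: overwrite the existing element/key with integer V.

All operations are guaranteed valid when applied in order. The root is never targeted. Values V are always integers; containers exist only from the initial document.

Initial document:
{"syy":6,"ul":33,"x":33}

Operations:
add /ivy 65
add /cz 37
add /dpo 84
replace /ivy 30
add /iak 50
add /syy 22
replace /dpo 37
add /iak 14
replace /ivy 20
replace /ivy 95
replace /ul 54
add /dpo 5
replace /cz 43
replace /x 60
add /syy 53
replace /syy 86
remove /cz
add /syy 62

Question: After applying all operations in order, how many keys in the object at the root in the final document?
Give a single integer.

Answer: 6

Derivation:
After op 1 (add /ivy 65): {"ivy":65,"syy":6,"ul":33,"x":33}
After op 2 (add /cz 37): {"cz":37,"ivy":65,"syy":6,"ul":33,"x":33}
After op 3 (add /dpo 84): {"cz":37,"dpo":84,"ivy":65,"syy":6,"ul":33,"x":33}
After op 4 (replace /ivy 30): {"cz":37,"dpo":84,"ivy":30,"syy":6,"ul":33,"x":33}
After op 5 (add /iak 50): {"cz":37,"dpo":84,"iak":50,"ivy":30,"syy":6,"ul":33,"x":33}
After op 6 (add /syy 22): {"cz":37,"dpo":84,"iak":50,"ivy":30,"syy":22,"ul":33,"x":33}
After op 7 (replace /dpo 37): {"cz":37,"dpo":37,"iak":50,"ivy":30,"syy":22,"ul":33,"x":33}
After op 8 (add /iak 14): {"cz":37,"dpo":37,"iak":14,"ivy":30,"syy":22,"ul":33,"x":33}
After op 9 (replace /ivy 20): {"cz":37,"dpo":37,"iak":14,"ivy":20,"syy":22,"ul":33,"x":33}
After op 10 (replace /ivy 95): {"cz":37,"dpo":37,"iak":14,"ivy":95,"syy":22,"ul":33,"x":33}
After op 11 (replace /ul 54): {"cz":37,"dpo":37,"iak":14,"ivy":95,"syy":22,"ul":54,"x":33}
After op 12 (add /dpo 5): {"cz":37,"dpo":5,"iak":14,"ivy":95,"syy":22,"ul":54,"x":33}
After op 13 (replace /cz 43): {"cz":43,"dpo":5,"iak":14,"ivy":95,"syy":22,"ul":54,"x":33}
After op 14 (replace /x 60): {"cz":43,"dpo":5,"iak":14,"ivy":95,"syy":22,"ul":54,"x":60}
After op 15 (add /syy 53): {"cz":43,"dpo":5,"iak":14,"ivy":95,"syy":53,"ul":54,"x":60}
After op 16 (replace /syy 86): {"cz":43,"dpo":5,"iak":14,"ivy":95,"syy":86,"ul":54,"x":60}
After op 17 (remove /cz): {"dpo":5,"iak":14,"ivy":95,"syy":86,"ul":54,"x":60}
After op 18 (add /syy 62): {"dpo":5,"iak":14,"ivy":95,"syy":62,"ul":54,"x":60}
Size at the root: 6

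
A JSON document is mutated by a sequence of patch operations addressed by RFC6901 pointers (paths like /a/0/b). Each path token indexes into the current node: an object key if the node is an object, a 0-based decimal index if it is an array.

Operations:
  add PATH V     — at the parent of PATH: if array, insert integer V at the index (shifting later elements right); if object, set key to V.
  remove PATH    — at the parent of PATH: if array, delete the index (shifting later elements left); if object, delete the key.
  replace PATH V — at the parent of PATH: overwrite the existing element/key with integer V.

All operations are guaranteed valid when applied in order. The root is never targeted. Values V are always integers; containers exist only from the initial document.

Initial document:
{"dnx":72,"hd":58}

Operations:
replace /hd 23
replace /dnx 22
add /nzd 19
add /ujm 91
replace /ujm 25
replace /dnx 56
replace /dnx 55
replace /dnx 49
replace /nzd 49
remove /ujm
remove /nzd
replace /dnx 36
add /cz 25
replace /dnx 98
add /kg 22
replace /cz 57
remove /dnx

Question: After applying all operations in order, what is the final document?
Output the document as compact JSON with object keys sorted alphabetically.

Answer: {"cz":57,"hd":23,"kg":22}

Derivation:
After op 1 (replace /hd 23): {"dnx":72,"hd":23}
After op 2 (replace /dnx 22): {"dnx":22,"hd":23}
After op 3 (add /nzd 19): {"dnx":22,"hd":23,"nzd":19}
After op 4 (add /ujm 91): {"dnx":22,"hd":23,"nzd":19,"ujm":91}
After op 5 (replace /ujm 25): {"dnx":22,"hd":23,"nzd":19,"ujm":25}
After op 6 (replace /dnx 56): {"dnx":56,"hd":23,"nzd":19,"ujm":25}
After op 7 (replace /dnx 55): {"dnx":55,"hd":23,"nzd":19,"ujm":25}
After op 8 (replace /dnx 49): {"dnx":49,"hd":23,"nzd":19,"ujm":25}
After op 9 (replace /nzd 49): {"dnx":49,"hd":23,"nzd":49,"ujm":25}
After op 10 (remove /ujm): {"dnx":49,"hd":23,"nzd":49}
After op 11 (remove /nzd): {"dnx":49,"hd":23}
After op 12 (replace /dnx 36): {"dnx":36,"hd":23}
After op 13 (add /cz 25): {"cz":25,"dnx":36,"hd":23}
After op 14 (replace /dnx 98): {"cz":25,"dnx":98,"hd":23}
After op 15 (add /kg 22): {"cz":25,"dnx":98,"hd":23,"kg":22}
After op 16 (replace /cz 57): {"cz":57,"dnx":98,"hd":23,"kg":22}
After op 17 (remove /dnx): {"cz":57,"hd":23,"kg":22}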